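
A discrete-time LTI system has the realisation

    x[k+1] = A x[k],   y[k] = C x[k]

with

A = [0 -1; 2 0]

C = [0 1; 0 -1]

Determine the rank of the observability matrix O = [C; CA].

CA = [[2, 0], [-2, 0]]
Observability matrix O = [C; CA] = [[0, 1], [0, -1], [2, 0], [-2, 0]]
Take the 2×2 submatrix of O formed by rows 1, 3: [[0, 1], [2, 0]]. Its determinant is 0·0 - 1·2 = 0 - 2 = -2 ≠ 0.
So rank(O) ≥ 2; since O has 2 columns, rank(O) = 2.
rank(O) = 2 = n, so the pair (A, C) is completely observable.

2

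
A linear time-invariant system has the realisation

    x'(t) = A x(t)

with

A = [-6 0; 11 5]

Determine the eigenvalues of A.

-6, 5

det(sI - A) = s^2 - (tr A)s + det A, with tr A = (-6) + 5 = -1 and det A = (-6)·5 - 0·11 = -30 - 0 = -30.
So p(s) = det(sI - A) = s^2 + s - 30.
Factor s^2 + s - 30: two numbers with sum -1 and product -30 are 5 and -6, so s^2 + s - 30 = (s - 5)(s + 6).
Hence p(s) = (s - 5) (s + 6), with roots -6, 5.
At least one eigenvalue has non-negative real part, so the system is not asymptotically stable.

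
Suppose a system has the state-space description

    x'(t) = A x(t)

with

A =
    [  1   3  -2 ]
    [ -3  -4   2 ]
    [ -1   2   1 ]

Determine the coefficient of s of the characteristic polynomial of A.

-4

Expand det(sI - A) for the 3×3 matrix.
p(s) = s^3 + 2s^2 - 4s - 15.
(Check: constant term = det(-A) = (-1)^3 det A = -15; coefficient of s^2 = -tr A = 2.)
The coefficient of s is -4.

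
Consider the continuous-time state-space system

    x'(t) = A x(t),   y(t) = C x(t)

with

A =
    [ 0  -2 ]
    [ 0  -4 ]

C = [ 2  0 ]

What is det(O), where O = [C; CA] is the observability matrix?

CA = [[0, -4]]
Observability matrix O = [C; CA] = [[2, 0], [0, -4]]
det(O) = 2·(-4) - 0·0 = -8 - 0 = -8
Since det(O) ≠ 0, rank(O) = 2 and the system is completely observable.

-8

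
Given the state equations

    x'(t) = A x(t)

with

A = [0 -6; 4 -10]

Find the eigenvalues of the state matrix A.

det(sI - A) = s^2 - (tr A)s + det A, with tr A = 0 + (-10) = -10 and det A = 0·(-10) - (-6)·4 = 0 - (-24) = 24.
So p(s) = det(sI - A) = s^2 + 10s + 24.
Factor s^2 + 10s + 24: two numbers with sum -10 and product 24 are -4 and -6, so s^2 + 10s + 24 = (s + 4)(s + 6).
Hence p(s) = (s + 4) (s + 6), with roots -6, -4.
All eigenvalues have negative real part, so the system is asymptotically stable.

-6, -4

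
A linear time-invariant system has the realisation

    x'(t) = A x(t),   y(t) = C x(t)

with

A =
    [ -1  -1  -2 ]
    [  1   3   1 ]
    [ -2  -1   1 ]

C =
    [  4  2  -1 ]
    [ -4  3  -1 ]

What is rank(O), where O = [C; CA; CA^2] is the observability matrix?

3

CA = [[0, 3, -7], [9, 14, 10]]
CA^2 = [[17, 16, -4], [-15, 23, 6]]
Observability matrix O = [C; CA; CA^2] = [[4, 2, -1], [-4, 3, -1], [0, 3, -7], [9, 14, 10], [17, 16, -4], [-15, 23, 6]]
Take the 3×3 submatrix of O formed by rows 1, 2, 3: [[4, 2, -1], [-4, 3, -1], [0, 3, -7]]. Its determinant is 4·(3·(-7) - (-1)·3) - 2·((-4)·(-7) - (-1)·0) + (-1)·((-4)·3 - 3·0) = 4·(-18) - 2·28 + (-1)·(-12) = -116 ≠ 0.
So rank(O) ≥ 3; since O has 3 columns, rank(O) = 3.
rank(O) = 3 = n, so the pair (A, C) is completely observable.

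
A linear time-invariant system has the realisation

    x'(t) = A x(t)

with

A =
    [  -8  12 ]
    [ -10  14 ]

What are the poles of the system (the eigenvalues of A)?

det(sI - A) = s^2 - (tr A)s + det A, with tr A = (-8) + 14 = 6 and det A = (-8)·14 - 12·(-10) = -112 - (-120) = 8.
So p(s) = det(sI - A) = s^2 - 6s + 8.
Factor s^2 - 6s + 8: two numbers with sum 6 and product 8 are 4 and 2, so s^2 - 6s + 8 = (s - 4)(s - 2).
Hence p(s) = (s - 4) (s - 2), with roots 2, 4.
At least one eigenvalue has non-negative real part, so the system is not asymptotically stable.

2, 4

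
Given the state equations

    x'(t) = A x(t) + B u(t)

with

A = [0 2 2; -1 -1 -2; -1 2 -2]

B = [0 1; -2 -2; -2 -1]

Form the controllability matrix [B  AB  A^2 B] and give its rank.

3

AB = [[-8, -6], [6, 3], [0, -3]]
A^2B = [[12, 0], [2, 9], [20, 18]]
Controllability matrix C = [B  AB  A^2B] = [[0, 1, -8, -6, 12, 0], [-2, -2, 6, 3, 2, 9], [-2, -1, 0, -3, 20, 18]]
Take the 3×3 submatrix of C formed by columns 1, 2, 3: [[0, 1, -8], [-2, -2, 6], [-2, -1, 0]]. Its determinant is 0·((-2)·0 - 6·(-1)) - 1·((-2)·0 - 6·(-2)) + (-8)·((-2)·(-1) - (-2)·(-2)) = 0·6 - 1·12 + (-8)·(-2) = 4 ≠ 0.
So rank(C) ≥ 3; since C has 3 rows, rank(C) = 3.
rank(C) = 3 = n, so the pair (A, B) is completely controllable.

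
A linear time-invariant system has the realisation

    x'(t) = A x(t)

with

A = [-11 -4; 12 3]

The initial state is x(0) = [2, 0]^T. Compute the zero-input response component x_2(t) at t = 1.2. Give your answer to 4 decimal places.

det(sI - A) = s^2 - (tr A)s + det A, with tr A = (-11) + 3 = -8 and det A = (-11)·3 - (-4)·12 = -33 - (-48) = 15.
So p(s) = det(sI - A) = s^2 + 8s + 15.
Factor s^2 + 8s + 15: two numbers with sum -8 and product 15 are -3 and -5, so s^2 + 8s + 15 = (s + 3)(s + 5).
Hence p(s) = (s + 3) (s + 5), with roots -5, -3.
The eigenvalues -5, -3 are distinct and real, so A is diagonalisable and x(t) = e^{At} x(0) = V diag(e^{λ_i t}) V^{-1} x(0), where the columns of V are the eigenvectors.
λ = -5: A - (-5)I = [[-6, -4], [12, 8]]. Row 1 gives (-6)·v1 + (-4)·v2 = 0, so take v_1 = [2, -3]^T.
λ = -3: A - (-3)I = [[-8, -4], [12, 6]]. Row 1 gives (-8)·v1 + (-4)·v2 = 0, so take v_2 = [1, -2]^T.
V = [v_1 v_2] = [[2, 1], [-3, -2]] has det V = -1, so V^{-1} = adj(V)/det V = [[2, 1], [-3, -2]].
Modal coordinates z(0) = V^{-1} x(0): 2·2 + 1·0 = 4; (-3)·2 + (-2)·0 = -6; so z(0) = [4, -6]^T.
x_2(t) = Σ_i (v_i)_2 · z_i(0) · e^{λ_i t} (row 2 of V times the modal terms).
x_2(1.2) = (-3)·4·e^{-5·1.2} + (-2)·(-6)·e^{-3·1.2} = (-12)·0.002479 + 12·0.027324 = 0.2981.

0.2981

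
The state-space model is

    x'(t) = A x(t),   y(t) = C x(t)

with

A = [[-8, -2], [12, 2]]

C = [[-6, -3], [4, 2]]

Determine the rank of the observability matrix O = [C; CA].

CA = [[12, 6], [-8, -4]]
Observability matrix O = [C; CA] = [[-6, -3], [4, 2], [12, 6], [-8, -4]]
Every row of O is a scalar multiple of row 1 = [-6, -3] (multipliers 1, -2/3, -2, 4/3), so the rows span a one-dimensional space.
O ≠ 0, hence rank(O) = 1.
rank(O) = 1 < n = 2, so the pair (A, C) is not completely observable.

1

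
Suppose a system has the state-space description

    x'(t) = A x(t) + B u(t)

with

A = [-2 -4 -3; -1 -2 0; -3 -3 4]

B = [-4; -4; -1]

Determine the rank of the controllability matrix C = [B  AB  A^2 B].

3

AB = [[27], [12], [20]]
A^2B = [[-162], [-51], [-37]]
Controllability matrix C = [B  AB  A^2B] = [[-4, 27, -162], [-4, 12, -51], [-1, 20, -37]]
det(C) = (-4)·(12·(-37) - (-51)·20) - 27·((-4)·(-37) - (-51)·(-1)) + (-162)·((-4)·20 - 12·(-1)) = (-4)·576 - 27·97 + (-162)·(-68) = 6093 ≠ 0, so rank(C) = 3.
rank(C) = 3 = n, so the pair (A, B) is completely controllable.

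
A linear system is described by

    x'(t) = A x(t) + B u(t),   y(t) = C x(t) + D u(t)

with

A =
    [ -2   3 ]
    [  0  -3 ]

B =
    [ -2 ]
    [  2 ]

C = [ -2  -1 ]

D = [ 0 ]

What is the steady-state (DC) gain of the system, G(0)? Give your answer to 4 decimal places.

G(0) = C(-A)^{-1}B + D = -C A^{-1} B + D.
det A = 6, so A^{-1} = (1/6)·adj(A) = [[-1/2, -1/2], [0, -1/3]]
A^{-1} B = [0, -2/3]^T
C A^{-1} B = 2/3
G(0) = D - C A^{-1} B = 0 - (2/3) = -2/3 ≈ -0.6667

-0.6667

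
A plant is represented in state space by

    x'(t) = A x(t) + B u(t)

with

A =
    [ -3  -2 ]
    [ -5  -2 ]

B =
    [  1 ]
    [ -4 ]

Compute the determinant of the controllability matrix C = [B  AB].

23

AB = [[5], [3]]
Controllability matrix C = [B  AB] = [[1, 5], [-4, 3]]
det(C) = 1·3 - 5·(-4) = 3 - (-20) = 23
Since det(C) ≠ 0, rank(C) = 2 and the system is completely controllable.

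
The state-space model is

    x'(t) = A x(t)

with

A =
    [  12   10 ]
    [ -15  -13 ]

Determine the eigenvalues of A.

det(sI - A) = s^2 - (tr A)s + det A, with tr A = 12 + (-13) = -1 and det A = 12·(-13) - 10·(-15) = -156 - (-150) = -6.
So p(s) = det(sI - A) = s^2 + s - 6.
Factor s^2 + s - 6: two numbers with sum -1 and product -6 are 2 and -3, so s^2 + s - 6 = (s - 2)(s + 3).
Hence p(s) = (s - 2) (s + 3), with roots -3, 2.
At least one eigenvalue has non-negative real part, so the system is not asymptotically stable.

-3, 2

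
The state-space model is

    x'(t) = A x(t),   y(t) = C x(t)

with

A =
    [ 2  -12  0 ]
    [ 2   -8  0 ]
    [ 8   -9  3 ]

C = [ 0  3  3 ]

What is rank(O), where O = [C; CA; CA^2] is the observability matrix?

CA = [[30, -51, 9]]
CA^2 = [[30, -33, 27]]
Observability matrix O = [C; CA; CA^2] = [[0, 3, 3], [30, -51, 9], [30, -33, 27]]
The columns c1, c2, c3 of O are linearly dependent: -2·c1 - c2 + c3 = 0 (check each entry), so rank(O) ≤ 2.
The 2×2 minor from rows 1, 2, columns 1, 2 is 0·(-51) - 3·30 = 0 - 90 = -90 ≠ 0, so rank(O) = 2.
rank(O) = 2 < n = 3, so the pair (A, C) is not completely observable.

2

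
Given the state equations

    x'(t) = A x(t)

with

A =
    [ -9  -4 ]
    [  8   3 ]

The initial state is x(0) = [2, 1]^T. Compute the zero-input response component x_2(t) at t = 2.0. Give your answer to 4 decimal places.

0.8118

det(sI - A) = s^2 - (tr A)s + det A, with tr A = (-9) + 3 = -6 and det A = (-9)·3 - (-4)·8 = -27 - (-32) = 5.
So p(s) = det(sI - A) = s^2 + 6s + 5.
Factor s^2 + 6s + 5: two numbers with sum -6 and product 5 are -1 and -5, so s^2 + 6s + 5 = (s + 1)(s + 5).
Hence p(s) = (s + 1) (s + 5), with roots -5, -1.
The eigenvalues -5, -1 are distinct and real, so A is diagonalisable and x(t) = e^{At} x(0) = V diag(e^{λ_i t}) V^{-1} x(0), where the columns of V are the eigenvectors.
λ = -5: A - (-5)I = [[-4, -4], [8, 8]]. Row 1 gives (-4)·v1 + (-4)·v2 = 0, so take v_1 = [1, -1]^T.
λ = -1: A - (-1)I = [[-8, -4], [8, 4]]. Row 1 gives (-8)·v1 + (-4)·v2 = 0, so take v_2 = [1, -2]^T.
V = [v_1 v_2] = [[1, 1], [-1, -2]] has det V = -1, so V^{-1} = adj(V)/det V = [[2, 1], [-1, -1]].
Modal coordinates z(0) = V^{-1} x(0): 2·2 + 1·1 = 5; (-1)·2 + (-1)·1 = -3; so z(0) = [5, -3]^T.
x_2(t) = Σ_i (v_i)_2 · z_i(0) · e^{λ_i t} (row 2 of V times the modal terms).
x_2(2.0) = (-1)·5·e^{-5·2.0} + (-2)·(-3)·e^{-1·2.0} = (-5)·0.000045 + 6·0.135335 = 0.8118.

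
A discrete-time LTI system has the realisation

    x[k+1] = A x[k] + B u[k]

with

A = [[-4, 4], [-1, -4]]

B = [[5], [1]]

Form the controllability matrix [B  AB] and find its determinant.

AB = [[-16], [-9]]
Controllability matrix C = [B  AB] = [[5, -16], [1, -9]]
det(C) = 5·(-9) - (-16)·1 = -45 - (-16) = -29
Since det(C) ≠ 0, rank(C) = 2 and the system is completely controllable.

-29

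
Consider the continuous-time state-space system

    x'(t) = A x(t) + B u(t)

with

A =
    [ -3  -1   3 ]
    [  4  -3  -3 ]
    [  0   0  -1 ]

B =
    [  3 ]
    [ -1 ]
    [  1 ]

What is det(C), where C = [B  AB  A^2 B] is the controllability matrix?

137

AB = [[-5], [12], [-1]]
A^2B = [[0], [-53], [1]]
Controllability matrix C = [B  AB  A^2B] = [[3, -5, 0], [-1, 12, -53], [1, -1, 1]]
Expanding along the first row, det(C) = 3·(12·1 - (-53)·(-1)) - (-5)·((-1)·1 - (-53)·1) + 0·((-1)·(-1) - 12·1) = 3·(-41) - (-5)·52 + 0·(-11) = 137
Since det(C) ≠ 0, rank(C) = 3 and the system is completely controllable.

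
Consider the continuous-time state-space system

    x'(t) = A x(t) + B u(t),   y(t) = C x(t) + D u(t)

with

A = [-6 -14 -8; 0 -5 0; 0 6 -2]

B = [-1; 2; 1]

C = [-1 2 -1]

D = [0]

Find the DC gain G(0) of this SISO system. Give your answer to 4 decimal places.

2.4667

G(0) = C(-A)^{-1}B + D = -C A^{-1} B + D.
det A = -60, so A^{-1} = (1/-60)·adj(A) = [[-1/6, 19/15, 2/3], [0, -1/5, 0], [0, -3/5, -1/2]]
A^{-1} B = [101/30, -2/5, -17/10]^T
C A^{-1} B = -37/15
G(0) = D - C A^{-1} B = 0 - (-37/15) = 37/15 ≈ 2.4667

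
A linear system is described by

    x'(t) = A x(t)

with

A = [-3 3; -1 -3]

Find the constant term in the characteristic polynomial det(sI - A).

12

For a 2×2 matrix, det(sI - A) = s^2 - (tr A)s + det A.
tr A = -6, det A = 12.
So p(s) = s^2 + 6s + 12.
The constant term is 12.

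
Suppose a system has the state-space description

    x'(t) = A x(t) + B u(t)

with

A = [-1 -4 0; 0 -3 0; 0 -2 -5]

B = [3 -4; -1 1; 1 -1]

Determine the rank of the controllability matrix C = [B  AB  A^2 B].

2

AB = [[1, 0], [3, -3], [-3, 3]]
A^2B = [[-13, 12], [-9, 9], [9, -9]]
Controllability matrix C = [B  AB  A^2B] = [[3, -4, 1, 0, -13, 12], [-1, 1, 3, -3, -9, 9], [1, -1, -3, 3, 9, -9]]
The rows r1, r2, r3 of C are linearly dependent: r2 + r3 = 0 (check each entry), so rank(C) ≤ 2.
The 2×2 minor from rows 1, 2, columns 1, 2 is 3·1 - (-4)·(-1) = 3 - 4 = -1 ≠ 0, so rank(C) = 2.
rank(C) = 2 < n = 3, so the pair (A, B) is not completely controllable.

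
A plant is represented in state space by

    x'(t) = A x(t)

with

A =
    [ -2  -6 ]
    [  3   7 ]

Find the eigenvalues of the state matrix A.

1, 4

det(sI - A) = s^2 - (tr A)s + det A, with tr A = (-2) + 7 = 5 and det A = (-2)·7 - (-6)·3 = -14 - (-18) = 4.
So p(s) = det(sI - A) = s^2 - 5s + 4.
Factor s^2 - 5s + 4: two numbers with sum 5 and product 4 are 4 and 1, so s^2 - 5s + 4 = (s - 4)(s - 1).
Hence p(s) = (s - 4) (s - 1), with roots 1, 4.
At least one eigenvalue has non-negative real part, so the system is not asymptotically stable.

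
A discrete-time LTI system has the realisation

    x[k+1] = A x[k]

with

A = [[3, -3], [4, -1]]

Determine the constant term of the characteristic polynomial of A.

For a 2×2 matrix, det(zI - A) = z^2 - (tr A)z + det A.
tr A = 2, det A = 9.
So p(z) = z^2 - 2z + 9.
The constant term is 9.

9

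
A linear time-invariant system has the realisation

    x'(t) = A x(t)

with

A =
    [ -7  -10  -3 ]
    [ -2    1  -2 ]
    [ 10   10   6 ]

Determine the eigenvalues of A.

-4, 1, 3

det(sI - A) = s^3 - (tr A)s^2 + (M11 + M22 + M33)s - det A, where Mii is the 2×2 principal minor of A obtained by deleting row i and column i.
tr A = (-7) + 1 + 6 = 0; M11 = 1·6 - (-2)·10 = 6 - (-20) = 26; M22 = (-7)·6 - (-3)·10 = -42 - (-30) = -12; M33 = (-7)·1 - (-10)·(-2) = -7 - 20 = -27; sum of minors = -13.
det A = (-7)·(1·6 - (-2)·10) - (-10)·((-2)·6 - (-2)·10) + (-3)·((-2)·10 - 1·10) = (-7)·26 - (-10)·8 + (-3)·(-30) = -12.
So p(s) = det(sI - A) = s^3 - 13s + 12.
Rational-root test: any integer root divides 12. Testing small divisors, s = 1 works: p(1) = 1 + 0 + (-13) + 12 = 0, so (s - 1) is a factor.
Dividing, p(s) = (s - 1)(s^2 + s - 12).
Factor s^2 + s - 12: two numbers with sum -1 and product -12 are 3 and -4, so s^2 + s - 12 = (s - 3)(s + 4).
Hence p(s) = (s - 3) (s - 1) (s + 4), with roots -4, 1, 3.
At least one eigenvalue has non-negative real part, so the system is not asymptotically stable.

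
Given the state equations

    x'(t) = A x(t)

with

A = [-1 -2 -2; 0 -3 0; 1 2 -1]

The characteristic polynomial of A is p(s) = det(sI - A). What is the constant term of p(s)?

Expand det(sI - A) for the 3×3 matrix.
p(s) = s^3 + 5s^2 + 9s + 9.
(Check: constant term = det(-A) = (-1)^3 det A = 9; coefficient of s^2 = -tr A = 5.)
The constant term is 9.

9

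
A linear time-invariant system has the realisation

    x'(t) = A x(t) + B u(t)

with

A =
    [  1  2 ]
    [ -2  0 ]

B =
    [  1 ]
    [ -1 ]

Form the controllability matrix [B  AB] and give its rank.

2

AB = [[-1], [-2]]
Controllability matrix C = [B  AB] = [[1, -1], [-1, -2]]
det(C) = 1·(-2) - (-1)·(-1) = -2 - 1 = -3 ≠ 0, so rank(C) = 2.
rank(C) = 2 = n, so the pair (A, B) is completely controllable.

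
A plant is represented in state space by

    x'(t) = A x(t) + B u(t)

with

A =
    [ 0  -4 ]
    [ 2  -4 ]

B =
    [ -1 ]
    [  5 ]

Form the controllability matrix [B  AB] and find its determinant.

AB = [[-20], [-22]]
Controllability matrix C = [B  AB] = [[-1, -20], [5, -22]]
det(C) = (-1)·(-22) - (-20)·5 = 22 - (-100) = 122
Since det(C) ≠ 0, rank(C) = 2 and the system is completely controllable.

122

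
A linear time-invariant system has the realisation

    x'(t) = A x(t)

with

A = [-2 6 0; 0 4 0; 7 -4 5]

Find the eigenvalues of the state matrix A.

-2, 4, 5

det(sI - A) = s^3 - (tr A)s^2 + (M11 + M22 + M33)s - det A, where Mii is the 2×2 principal minor of A obtained by deleting row i and column i.
tr A = (-2) + 4 + 5 = 7; M11 = 4·5 - 0·(-4) = 20 - 0 = 20; M22 = (-2)·5 - 0·7 = -10 - 0 = -10; M33 = (-2)·4 - 6·0 = -8 - 0 = -8; sum of minors = 2.
det A = (-2)·(4·5 - 0·(-4)) - 6·(0·5 - 0·7) + 0·(0·(-4) - 4·7) = (-2)·20 - 6·0 + 0·(-28) = -40.
So p(s) = det(sI - A) = s^3 - 7s^2 + 2s + 40.
Rational-root test: any integer root divides 40. Testing small divisors, s = -2 works: p(-2) = -8 + (-28) + (-4) + 40 = 0, so (s + 2) is a factor.
Dividing, p(s) = (s + 2)(s^2 - 9s + 20).
Factor s^2 - 9s + 20: two numbers with sum 9 and product 20 are 5 and 4, so s^2 - 9s + 20 = (s - 5)(s - 4).
Hence p(s) = (s - 5) (s - 4) (s + 2), with roots -2, 4, 5.
At least one eigenvalue has non-negative real part, so the system is not asymptotically stable.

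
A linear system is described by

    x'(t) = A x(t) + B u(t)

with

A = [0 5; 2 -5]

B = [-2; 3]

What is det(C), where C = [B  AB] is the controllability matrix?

-7

AB = [[15], [-19]]
Controllability matrix C = [B  AB] = [[-2, 15], [3, -19]]
det(C) = (-2)·(-19) - 15·3 = 38 - 45 = -7
Since det(C) ≠ 0, rank(C) = 2 and the system is completely controllable.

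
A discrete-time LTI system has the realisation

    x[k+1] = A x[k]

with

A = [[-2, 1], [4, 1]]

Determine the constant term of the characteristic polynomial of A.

-6

For a 2×2 matrix, det(zI - A) = z^2 - (tr A)z + det A.
tr A = -1, det A = -6.
So p(z) = z^2 + z - 6.
The constant term is -6.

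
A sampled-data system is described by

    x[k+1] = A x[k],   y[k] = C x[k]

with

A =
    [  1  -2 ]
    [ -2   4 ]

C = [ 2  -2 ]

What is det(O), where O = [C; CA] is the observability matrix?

CA = [[6, -12]]
Observability matrix O = [C; CA] = [[2, -2], [6, -12]]
det(O) = 2·(-12) - (-2)·6 = -24 - (-12) = -12
Since det(O) ≠ 0, rank(O) = 2 and the system is completely observable.

-12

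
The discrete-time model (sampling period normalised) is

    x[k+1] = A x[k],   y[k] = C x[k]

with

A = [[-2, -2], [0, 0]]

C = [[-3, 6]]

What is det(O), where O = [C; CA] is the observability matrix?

-54

CA = [[6, 6]]
Observability matrix O = [C; CA] = [[-3, 6], [6, 6]]
det(O) = (-3)·6 - 6·6 = -18 - 36 = -54
Since det(O) ≠ 0, rank(O) = 2 and the system is completely observable.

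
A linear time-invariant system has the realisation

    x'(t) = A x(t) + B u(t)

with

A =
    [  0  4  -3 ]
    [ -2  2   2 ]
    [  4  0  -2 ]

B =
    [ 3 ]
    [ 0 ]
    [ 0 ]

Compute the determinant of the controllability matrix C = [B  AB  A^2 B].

0

AB = [[0], [-6], [12]]
A^2B = [[-60], [12], [-24]]
Controllability matrix C = [B  AB  A^2B] = [[3, 0, -60], [0, -6, 12], [0, 12, -24]]
Expanding along the first row, det(C) = 3·((-6)·(-24) - 12·12) - 0·(0·(-24) - 12·0) + (-60)·(0·12 - (-6)·0) = 3·0 - 0·0 + (-60)·0 = 0
Since det(C) = 0, rank(C) < 3 and the system is not completely controllable.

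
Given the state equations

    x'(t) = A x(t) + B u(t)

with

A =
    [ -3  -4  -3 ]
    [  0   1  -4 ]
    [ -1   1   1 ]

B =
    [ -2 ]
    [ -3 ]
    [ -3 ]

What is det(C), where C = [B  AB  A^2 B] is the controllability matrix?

AB = [[27], [9], [-4]]
A^2B = [[-105], [25], [-22]]
Controllability matrix C = [B  AB  A^2B] = [[-2, 27, -105], [-3, 9, 25], [-3, -4, -22]]
Expanding along the first row, det(C) = (-2)·(9·(-22) - 25·(-4)) - 27·((-3)·(-22) - 25·(-3)) + (-105)·((-3)·(-4) - 9·(-3)) = (-2)·(-98) - 27·141 + (-105)·39 = -7706
Since det(C) ≠ 0, rank(C) = 3 and the system is completely controllable.

-7706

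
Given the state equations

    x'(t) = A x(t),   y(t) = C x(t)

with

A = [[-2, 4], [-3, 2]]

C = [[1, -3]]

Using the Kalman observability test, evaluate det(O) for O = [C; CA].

CA = [[7, -2]]
Observability matrix O = [C; CA] = [[1, -3], [7, -2]]
det(O) = 1·(-2) - (-3)·7 = -2 - (-21) = 19
Since det(O) ≠ 0, rank(O) = 2 and the system is completely observable.

19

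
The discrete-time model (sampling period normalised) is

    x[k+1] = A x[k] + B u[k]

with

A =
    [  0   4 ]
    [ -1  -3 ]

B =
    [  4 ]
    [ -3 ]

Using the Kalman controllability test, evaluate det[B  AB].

-16

AB = [[-12], [5]]
Controllability matrix C = [B  AB] = [[4, -12], [-3, 5]]
det(C) = 4·5 - (-12)·(-3) = 20 - 36 = -16
Since det(C) ≠ 0, rank(C) = 2 and the system is completely controllable.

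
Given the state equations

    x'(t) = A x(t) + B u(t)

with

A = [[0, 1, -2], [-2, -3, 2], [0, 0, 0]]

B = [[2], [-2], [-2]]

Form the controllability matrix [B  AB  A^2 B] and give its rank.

AB = [[2], [-2], [0]]
A^2B = [[-2], [2], [0]]
Controllability matrix C = [B  AB  A^2B] = [[2, 2, -2], [-2, -2, 2], [-2, 0, 0]]
The rows r1, r2, r3 of C are linearly dependent: r1 + r2 = 0 (check each entry), so rank(C) ≤ 2.
The 2×2 minor from rows 1, 3, columns 1, 2 is 2·0 - 2·(-2) = 0 - (-4) = 4 ≠ 0, so rank(C) = 2.
rank(C) = 2 < n = 3, so the pair (A, B) is not completely controllable.

2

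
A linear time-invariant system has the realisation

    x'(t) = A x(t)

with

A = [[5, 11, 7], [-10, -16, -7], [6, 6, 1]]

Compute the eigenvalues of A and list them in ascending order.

det(sI - A) = s^3 - (tr A)s^2 + (M11 + M22 + M33)s - det A, where Mii is the 2×2 principal minor of A obtained by deleting row i and column i.
tr A = 5 + (-16) + 1 = -10; M11 = (-16)·1 - (-7)·6 = -16 - (-42) = 26; M22 = 5·1 - 7·6 = 5 - 42 = -37; M33 = 5·(-16) - 11·(-10) = -80 - (-110) = 30; sum of minors = 19.
det A = 5·((-16)·1 - (-7)·6) - 11·((-10)·1 - (-7)·6) + 7·((-10)·6 - (-16)·6) = 5·26 - 11·32 + 7·36 = 30.
So p(s) = det(sI - A) = s^3 + 10s^2 + 19s - 30.
Rational-root test: any integer root divides -30. Testing small divisors, s = 1 works: p(1) = 1 + 10 + 19 + (-30) = 0, so (s - 1) is a factor.
Dividing, p(s) = (s - 1)(s^2 + 11s + 30).
Factor s^2 + 11s + 30: two numbers with sum -11 and product 30 are -5 and -6, so s^2 + 11s + 30 = (s + 5)(s + 6).
Hence p(s) = (s - 1) (s + 5) (s + 6), with roots -6, -5, 1.
At least one eigenvalue has non-negative real part, so the system is not asymptotically stable.

-6, -5, 1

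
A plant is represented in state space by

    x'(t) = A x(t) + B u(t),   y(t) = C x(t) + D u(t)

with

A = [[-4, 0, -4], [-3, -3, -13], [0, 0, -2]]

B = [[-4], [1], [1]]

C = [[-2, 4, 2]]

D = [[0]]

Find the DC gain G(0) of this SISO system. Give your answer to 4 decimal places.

2.6667

G(0) = C(-A)^{-1}B + D = -C A^{-1} B + D.
det A = -24, so A^{-1} = (1/-24)·adj(A) = [[-1/4, 0, 1/2], [1/4, -1/3, 5/3], [0, 0, -1/2]]
A^{-1} B = [3/2, 1/3, -1/2]^T
C A^{-1} B = -8/3
G(0) = D - C A^{-1} B = 0 - (-8/3) = 8/3 ≈ 2.6667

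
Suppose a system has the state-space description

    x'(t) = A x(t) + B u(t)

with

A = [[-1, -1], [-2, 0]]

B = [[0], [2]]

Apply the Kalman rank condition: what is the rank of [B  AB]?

AB = [[-2], [0]]
Controllability matrix C = [B  AB] = [[0, -2], [2, 0]]
det(C) = 0·0 - (-2)·2 = 0 - (-4) = 4 ≠ 0, so rank(C) = 2.
rank(C) = 2 = n, so the pair (A, B) is completely controllable.

2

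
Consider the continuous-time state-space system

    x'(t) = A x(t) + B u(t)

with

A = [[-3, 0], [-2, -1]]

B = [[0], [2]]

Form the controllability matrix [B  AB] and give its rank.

AB = [[0], [-2]]
Controllability matrix C = [B  AB] = [[0, 0], [2, -2]]
Every column of C is a scalar multiple of column 1 = [0, 2] (multipliers 1, -1), so the columns span a one-dimensional space.
C ≠ 0, hence rank(C) = 1.
rank(C) = 1 < n = 2, so the pair (A, B) is not completely controllable.

1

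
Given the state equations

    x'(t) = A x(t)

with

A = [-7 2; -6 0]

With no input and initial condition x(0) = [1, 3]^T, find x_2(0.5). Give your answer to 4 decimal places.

0.9328

det(sI - A) = s^2 - (tr A)s + det A, with tr A = (-7) + 0 = -7 and det A = (-7)·0 - 2·(-6) = 0 - (-12) = 12.
So p(s) = det(sI - A) = s^2 + 7s + 12.
Factor s^2 + 7s + 12: two numbers with sum -7 and product 12 are -3 and -4, so s^2 + 7s + 12 = (s + 3)(s + 4).
Hence p(s) = (s + 3) (s + 4), with roots -4, -3.
The eigenvalues -4, -3 are distinct and real, so A is diagonalisable and x(t) = e^{At} x(0) = V diag(e^{λ_i t}) V^{-1} x(0), where the columns of V are the eigenvectors.
λ = -4: A - (-4)I = [[-3, 2], [-6, 4]]. Row 1 gives (-3)·v1 + 2·v2 = 0, so take v_1 = [-2, -3]^T.
λ = -3: A - (-3)I = [[-4, 2], [-6, 3]]. Row 1 gives (-4)·v1 + 2·v2 = 0, so take v_2 = [1, 2]^T.
V = [v_1 v_2] = [[-2, 1], [-3, 2]] has det V = -1, so V^{-1} = adj(V)/det V = [[-2, 1], [-3, 2]].
Modal coordinates z(0) = V^{-1} x(0): (-2)·1 + 1·3 = 1; (-3)·1 + 2·3 = 3; so z(0) = [1, 3]^T.
x_2(t) = Σ_i (v_i)_2 · z_i(0) · e^{λ_i t} (row 2 of V times the modal terms).
x_2(0.5) = (-3)·1·e^{-4·0.5} + 2·3·e^{-3·0.5} = (-3)·0.135335 + 6·0.223130 = 0.9328.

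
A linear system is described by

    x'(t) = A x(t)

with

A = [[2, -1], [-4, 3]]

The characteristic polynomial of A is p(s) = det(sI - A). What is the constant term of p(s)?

2

For a 2×2 matrix, det(sI - A) = s^2 - (tr A)s + det A.
tr A = 5, det A = 2.
So p(s) = s^2 - 5s + 2.
The constant term is 2.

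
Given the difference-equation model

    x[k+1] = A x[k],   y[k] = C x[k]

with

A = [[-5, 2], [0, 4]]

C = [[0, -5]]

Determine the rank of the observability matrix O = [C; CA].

1

CA = [[0, -20]]
Observability matrix O = [C; CA] = [[0, -5], [0, -20]]
Every row of O is a scalar multiple of row 1 = [0, -5] (multipliers 1, 4), so the rows span a one-dimensional space.
O ≠ 0, hence rank(O) = 1.
rank(O) = 1 < n = 2, so the pair (A, C) is not completely observable.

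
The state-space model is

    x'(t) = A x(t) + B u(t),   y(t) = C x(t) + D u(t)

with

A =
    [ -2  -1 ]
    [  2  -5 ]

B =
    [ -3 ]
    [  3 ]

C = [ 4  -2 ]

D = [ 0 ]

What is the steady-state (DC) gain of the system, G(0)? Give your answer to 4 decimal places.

G(0) = C(-A)^{-1}B + D = -C A^{-1} B + D.
det A = 12, so A^{-1} = (1/12)·adj(A) = [[-5/12, 1/12], [-1/6, -1/6]]
A^{-1} B = [3/2, 0]^T
C A^{-1} B = 6
G(0) = D - C A^{-1} B = 0 - (6) = -6

-6.0000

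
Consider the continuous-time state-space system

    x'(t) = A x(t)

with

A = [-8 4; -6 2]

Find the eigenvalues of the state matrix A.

det(sI - A) = s^2 - (tr A)s + det A, with tr A = (-8) + 2 = -6 and det A = (-8)·2 - 4·(-6) = -16 - (-24) = 8.
So p(s) = det(sI - A) = s^2 + 6s + 8.
Factor s^2 + 6s + 8: two numbers with sum -6 and product 8 are -2 and -4, so s^2 + 6s + 8 = (s + 2)(s + 4).
Hence p(s) = (s + 2) (s + 4), with roots -4, -2.
All eigenvalues have negative real part, so the system is asymptotically stable.

-4, -2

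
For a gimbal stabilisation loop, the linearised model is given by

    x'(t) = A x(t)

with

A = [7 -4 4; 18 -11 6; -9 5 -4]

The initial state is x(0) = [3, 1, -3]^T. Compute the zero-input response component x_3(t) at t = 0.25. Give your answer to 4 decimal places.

det(sI - A) = s^3 - (tr A)s^2 + (M11 + M22 + M33)s - det A, where Mii is the 2×2 principal minor of A obtained by deleting row i and column i.
tr A = 7 + (-11) + (-4) = -8; M11 = (-11)·(-4) - 6·5 = 44 - 30 = 14; M22 = 7·(-4) - 4·(-9) = -28 - (-36) = 8; M33 = 7·(-11) - (-4)·18 = -77 - (-72) = -5; sum of minors = 17.
det A = 7·((-11)·(-4) - 6·5) - (-4)·(18·(-4) - 6·(-9)) + 4·(18·5 - (-11)·(-9)) = 7·14 - (-4)·(-18) + 4·(-9) = -10.
So p(s) = det(sI - A) = s^3 + 8s^2 + 17s + 10.
Rational-root test: any integer root divides 10. Testing small divisors, s = -1 works: p(-1) = -1 + 8 + (-17) + 10 = 0, so (s + 1) is a factor.
Dividing, p(s) = (s + 1)(s^2 + 7s + 10).
Factor s^2 + 7s + 10: two numbers with sum -7 and product 10 are -2 and -5, so s^2 + 7s + 10 = (s + 2)(s + 5).
Hence p(s) = (s + 1) (s + 2) (s + 5), with roots -5, -2, -1.
The eigenvalues -5, -2, -1 are distinct and real, so A is diagonalisable and x(t) = e^{At} x(0) = V diag(e^{λ_i t}) V^{-1} x(0), where the columns of V are the eigenvectors.
λ = -5: A - (-5)I = [[12, -4, 4], [18, -6, 6], [-9, 5, 1]]. v must be orthogonal to every row; (row 1) × (row 3) = [-24, -48, 24], so take v_1 = [1, 2, -1]^T.
λ = -2: A - (-2)I = [[9, -4, 4], [18, -9, 6], [-9, 5, -2]]. v must be orthogonal to every row; (row 1) × (row 2) = [12, 18, -9], so take v_2 = [4, 6, -3]^T.
λ = -1: A - (-1)I = [[8, -4, 4], [18, -10, 6], [-9, 5, -3]]. v must be orthogonal to every row; (row 1) × (row 2) = [16, 24, -8], so take v_3 = [2, 3, -1]^T.
V = [v_1 v_2 v_3] = [[1, 4, 2], [2, 6, 3], [-1, -3, -1]] has det V = -1, so V^{-1} = adj(V)/det V = [[-3, 2, 0], [1, -1, -1], [0, 1, 2]].
Modal coordinates z(0) = V^{-1} x(0): (-3)·3 + 2·1 + 0·(-3) = -7; 1·3 + (-1)·1 + (-1)·(-3) = 5; 0·3 + 1·1 + 2·(-3) = -5; so z(0) = [-7, 5, -5]^T.
x_3(t) = Σ_i (v_i)_3 · z_i(0) · e^{λ_i t} (row 3 of V times the modal terms).
x_3(0.25) = (-1)·(-7)·e^{-5·0.25} + (-3)·5·e^{-2·0.25} + (-1)·(-5)·e^{-1·0.25} = 7·0.286505 + (-15)·0.606531 + 5·0.778801 = -3.1984.

-3.1984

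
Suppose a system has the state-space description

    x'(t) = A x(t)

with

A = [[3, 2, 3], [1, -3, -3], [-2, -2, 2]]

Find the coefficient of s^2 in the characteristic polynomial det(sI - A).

-2

Expand det(sI - A) for the 3×3 matrix.
p(s) = s^3 - 2s^2 - 11s + 52.
(Check: constant term = det(-A) = (-1)^3 det A = 52; coefficient of s^2 = -tr A = -2.)
The coefficient of s^2 is -2.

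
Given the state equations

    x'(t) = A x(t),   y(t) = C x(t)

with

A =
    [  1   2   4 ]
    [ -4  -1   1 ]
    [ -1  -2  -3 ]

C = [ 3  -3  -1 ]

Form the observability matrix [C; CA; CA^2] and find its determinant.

CA = [[16, 11, 12]]
CA^2 = [[-40, -3, 39]]
Observability matrix O = [C; CA; CA^2] = [[3, -3, -1], [16, 11, 12], [-40, -3, 39]]
Expanding along the first row, det(O) = 3·(11·39 - 12·(-3)) - (-3)·(16·39 - 12·(-40)) + (-1)·(16·(-3) - 11·(-40)) = 3·465 - (-3)·1104 + (-1)·392 = 4315
Since det(O) ≠ 0, rank(O) = 3 and the system is completely observable.

4315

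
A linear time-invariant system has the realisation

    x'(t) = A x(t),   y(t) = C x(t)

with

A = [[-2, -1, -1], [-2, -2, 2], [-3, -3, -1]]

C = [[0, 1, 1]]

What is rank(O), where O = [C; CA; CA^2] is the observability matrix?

3

CA = [[-5, -5, 1]]
CA^2 = [[17, 12, -6]]
Observability matrix O = [C; CA; CA^2] = [[0, 1, 1], [-5, -5, 1], [17, 12, -6]]
det(O) = 0·((-5)·(-6) - 1·12) - 1·((-5)·(-6) - 1·17) + 1·((-5)·12 - (-5)·17) = 0·18 - 1·13 + 1·25 = 12 ≠ 0, so rank(O) = 3.
rank(O) = 3 = n, so the pair (A, C) is completely observable.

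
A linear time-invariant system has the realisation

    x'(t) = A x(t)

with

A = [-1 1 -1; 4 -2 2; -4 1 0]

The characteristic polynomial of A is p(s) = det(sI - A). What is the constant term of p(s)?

2

Expand det(sI - A) for the 3×3 matrix.
p(s) = s^3 + 3s^2 - 8s + 2.
(Check: constant term = det(-A) = (-1)^3 det A = 2; coefficient of s^2 = -tr A = 3.)
The constant term is 2.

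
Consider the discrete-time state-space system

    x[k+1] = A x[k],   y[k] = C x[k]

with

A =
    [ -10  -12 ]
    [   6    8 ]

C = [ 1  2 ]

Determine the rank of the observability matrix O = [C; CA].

1

CA = [[2, 4]]
Observability matrix O = [C; CA] = [[1, 2], [2, 4]]
Every row of O is a scalar multiple of row 1 = [1, 2] (multipliers 1, 2), so the rows span a one-dimensional space.
O ≠ 0, hence rank(O) = 1.
rank(O) = 1 < n = 2, so the pair (A, C) is not completely observable.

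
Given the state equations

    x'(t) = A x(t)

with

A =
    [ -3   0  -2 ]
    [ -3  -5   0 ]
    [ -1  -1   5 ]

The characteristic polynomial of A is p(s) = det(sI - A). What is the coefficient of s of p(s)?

-27

Expand det(sI - A) for the 3×3 matrix.
p(s) = s^3 + 3s^2 - 27s - 79.
(Check: constant term = det(-A) = (-1)^3 det A = -79; coefficient of s^2 = -tr A = 3.)
The coefficient of s is -27.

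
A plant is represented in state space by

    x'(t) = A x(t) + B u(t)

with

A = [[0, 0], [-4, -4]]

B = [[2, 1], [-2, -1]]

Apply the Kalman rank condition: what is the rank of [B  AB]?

AB = [[0, 0], [0, 0]]
Controllability matrix C = [B  AB] = [[2, 1, 0, 0], [-2, -1, 0, 0]]
Every column of C is a scalar multiple of column 1 = [2, -2] (multipliers 1, 1/2, 0, 0), so the columns span a one-dimensional space.
C ≠ 0, hence rank(C) = 1.
rank(C) = 1 < n = 2, so the pair (A, B) is not completely controllable.

1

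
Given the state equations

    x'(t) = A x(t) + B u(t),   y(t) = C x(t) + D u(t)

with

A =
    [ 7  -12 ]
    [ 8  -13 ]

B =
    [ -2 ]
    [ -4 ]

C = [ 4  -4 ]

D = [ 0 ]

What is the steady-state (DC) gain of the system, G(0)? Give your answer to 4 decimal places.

8.0000

G(0) = C(-A)^{-1}B + D = -C A^{-1} B + D.
det A = 5, so A^{-1} = (1/5)·adj(A) = [[-13/5, 12/5], [-8/5, 7/5]]
A^{-1} B = [-22/5, -12/5]^T
C A^{-1} B = -8
G(0) = D - C A^{-1} B = 0 - (-8) = 8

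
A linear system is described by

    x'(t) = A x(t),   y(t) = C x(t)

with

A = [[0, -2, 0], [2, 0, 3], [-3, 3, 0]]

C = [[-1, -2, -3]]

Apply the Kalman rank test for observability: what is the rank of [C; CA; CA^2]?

3

CA = [[5, -7, -6]]
CA^2 = [[4, -28, -21]]
Observability matrix O = [C; CA; CA^2] = [[-1, -2, -3], [5, -7, -6], [4, -28, -21]]
det(O) = (-1)·((-7)·(-21) - (-6)·(-28)) - (-2)·(5·(-21) - (-6)·4) + (-3)·(5·(-28) - (-7)·4) = (-1)·(-21) - (-2)·(-81) + (-3)·(-112) = 195 ≠ 0, so rank(O) = 3.
rank(O) = 3 = n, so the pair (A, C) is completely observable.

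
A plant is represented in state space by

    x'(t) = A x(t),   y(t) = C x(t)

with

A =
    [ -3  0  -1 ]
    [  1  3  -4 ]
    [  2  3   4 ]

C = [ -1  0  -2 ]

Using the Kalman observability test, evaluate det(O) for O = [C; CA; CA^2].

381

CA = [[-1, -6, -7]]
CA^2 = [[-17, -39, -3]]
Observability matrix O = [C; CA; CA^2] = [[-1, 0, -2], [-1, -6, -7], [-17, -39, -3]]
Expanding along the first row, det(O) = (-1)·((-6)·(-3) - (-7)·(-39)) - 0·((-1)·(-3) - (-7)·(-17)) + (-2)·((-1)·(-39) - (-6)·(-17)) = (-1)·(-255) - 0·(-116) + (-2)·(-63) = 381
Since det(O) ≠ 0, rank(O) = 3 and the system is completely observable.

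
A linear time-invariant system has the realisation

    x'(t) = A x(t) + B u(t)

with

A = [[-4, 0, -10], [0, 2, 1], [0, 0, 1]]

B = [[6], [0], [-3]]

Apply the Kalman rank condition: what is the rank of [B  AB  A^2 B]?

2

AB = [[6], [-3], [-3]]
A^2B = [[6], [-9], [-3]]
Controllability matrix C = [B  AB  A^2B] = [[6, 6, 6], [0, -3, -9], [-3, -3, -3]]
The rows r1, r2, r3 of C are linearly dependent: r1 + 2·r3 = 0 (check each entry), so rank(C) ≤ 2.
The 2×2 minor from rows 1, 2, columns 1, 2 is 6·(-3) - 6·0 = -18 - 0 = -18 ≠ 0, so rank(C) = 2.
rank(C) = 2 < n = 3, so the pair (A, B) is not completely controllable.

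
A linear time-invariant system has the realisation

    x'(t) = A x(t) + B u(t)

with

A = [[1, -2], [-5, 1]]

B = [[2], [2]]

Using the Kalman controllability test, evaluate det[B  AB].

AB = [[-2], [-8]]
Controllability matrix C = [B  AB] = [[2, -2], [2, -8]]
det(C) = 2·(-8) - (-2)·2 = -16 - (-4) = -12
Since det(C) ≠ 0, rank(C) = 2 and the system is completely controllable.

-12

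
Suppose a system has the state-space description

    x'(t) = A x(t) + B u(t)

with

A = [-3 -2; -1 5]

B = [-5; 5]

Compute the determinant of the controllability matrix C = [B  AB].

-175

AB = [[5], [30]]
Controllability matrix C = [B  AB] = [[-5, 5], [5, 30]]
det(C) = (-5)·30 - 5·5 = -150 - 25 = -175
Since det(C) ≠ 0, rank(C) = 2 and the system is completely controllable.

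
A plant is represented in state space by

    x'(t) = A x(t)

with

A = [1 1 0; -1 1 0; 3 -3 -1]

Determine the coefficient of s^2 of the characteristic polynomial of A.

-1

Expand det(sI - A) for the 3×3 matrix.
p(s) = s^3 - s^2 + 2.
(Check: constant term = det(-A) = (-1)^3 det A = 2; coefficient of s^2 = -tr A = -1.)
The coefficient of s^2 is -1.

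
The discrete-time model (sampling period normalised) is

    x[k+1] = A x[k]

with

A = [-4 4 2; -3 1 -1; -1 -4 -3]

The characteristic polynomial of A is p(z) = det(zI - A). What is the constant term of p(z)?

Expand det(zI - A) for the 3×3 matrix.
p(z) = z^3 + 6z^2 + 15z - 22.
(Check: constant term = det(-A) = (-1)^3 det A = -22; coefficient of z^2 = -tr A = 6.)
The constant term is -22.

-22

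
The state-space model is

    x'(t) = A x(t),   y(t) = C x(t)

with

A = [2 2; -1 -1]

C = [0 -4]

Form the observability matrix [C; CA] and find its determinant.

16

CA = [[4, 4]]
Observability matrix O = [C; CA] = [[0, -4], [4, 4]]
det(O) = 0·4 - (-4)·4 = 0 - (-16) = 16
Since det(O) ≠ 0, rank(O) = 2 and the system is completely observable.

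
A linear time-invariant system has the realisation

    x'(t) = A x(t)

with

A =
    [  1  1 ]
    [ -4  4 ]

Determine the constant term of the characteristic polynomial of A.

8

For a 2×2 matrix, det(sI - A) = s^2 - (tr A)s + det A.
tr A = 5, det A = 8.
So p(s) = s^2 - 5s + 8.
The constant term is 8.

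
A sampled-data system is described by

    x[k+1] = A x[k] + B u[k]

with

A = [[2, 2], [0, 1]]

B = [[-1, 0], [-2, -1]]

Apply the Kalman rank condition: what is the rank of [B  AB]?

2

AB = [[-6, -2], [-2, -1]]
Controllability matrix C = [B  AB] = [[-1, 0, -6, -2], [-2, -1, -2, -1]]
Take the 2×2 submatrix of C formed by columns 1, 2: [[-1, 0], [-2, -1]]. Its determinant is (-1)·(-1) - 0·(-2) = 1 - 0 = 1 ≠ 0.
So rank(C) ≥ 2; since C has 2 rows, rank(C) = 2.
rank(C) = 2 = n, so the pair (A, B) is completely controllable.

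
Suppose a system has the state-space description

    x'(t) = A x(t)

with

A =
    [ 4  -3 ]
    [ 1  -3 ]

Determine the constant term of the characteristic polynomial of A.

-9

For a 2×2 matrix, det(sI - A) = s^2 - (tr A)s + det A.
tr A = 1, det A = -9.
So p(s) = s^2 - s - 9.
The constant term is -9.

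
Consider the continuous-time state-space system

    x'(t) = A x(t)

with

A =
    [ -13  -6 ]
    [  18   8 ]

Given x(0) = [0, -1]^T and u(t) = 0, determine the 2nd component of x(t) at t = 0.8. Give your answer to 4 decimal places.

det(sI - A) = s^2 - (tr A)s + det A, with tr A = (-13) + 8 = -5 and det A = (-13)·8 - (-6)·18 = -104 - (-108) = 4.
So p(s) = det(sI - A) = s^2 + 5s + 4.
Factor s^2 + 5s + 4: two numbers with sum -5 and product 4 are -1 and -4, so s^2 + 5s + 4 = (s + 1)(s + 4).
Hence p(s) = (s + 1) (s + 4), with roots -4, -1.
The eigenvalues -4, -1 are distinct and real, so A is diagonalisable and x(t) = e^{At} x(0) = V diag(e^{λ_i t}) V^{-1} x(0), where the columns of V are the eigenvectors.
λ = -4: A - (-4)I = [[-9, -6], [18, 12]]. Row 1 gives (-9)·v1 + (-6)·v2 = 0, so take v_1 = [-2, 3]^T.
λ = -1: A - (-1)I = [[-12, -6], [18, 9]]. Row 1 gives (-12)·v1 + (-6)·v2 = 0, so take v_2 = [1, -2]^T.
V = [v_1 v_2] = [[-2, 1], [3, -2]] has det V = 1, so V^{-1} = adj(V)/det V = [[-2, -1], [-3, -2]].
Modal coordinates z(0) = V^{-1} x(0): (-2)·0 + (-1)·(-1) = 1; (-3)·0 + (-2)·(-1) = 2; so z(0) = [1, 2]^T.
x_2(t) = Σ_i (v_i)_2 · z_i(0) · e^{λ_i t} (row 2 of V times the modal terms).
x_2(0.8) = 3·1·e^{-4·0.8} + (-2)·2·e^{-1·0.8} = 3·0.040762 + (-4)·0.449329 = -1.6750.

-1.6750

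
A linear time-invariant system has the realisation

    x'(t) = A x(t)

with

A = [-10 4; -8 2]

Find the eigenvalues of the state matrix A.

-6, -2

det(sI - A) = s^2 - (tr A)s + det A, with tr A = (-10) + 2 = -8 and det A = (-10)·2 - 4·(-8) = -20 - (-32) = 12.
So p(s) = det(sI - A) = s^2 + 8s + 12.
Factor s^2 + 8s + 12: two numbers with sum -8 and product 12 are -2 and -6, so s^2 + 8s + 12 = (s + 2)(s + 6).
Hence p(s) = (s + 2) (s + 6), with roots -6, -2.
All eigenvalues have negative real part, so the system is asymptotically stable.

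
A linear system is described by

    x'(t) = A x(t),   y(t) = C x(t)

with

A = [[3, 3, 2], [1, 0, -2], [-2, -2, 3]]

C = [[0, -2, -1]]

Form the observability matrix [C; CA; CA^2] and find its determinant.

CA = [[0, 2, 1]]
CA^2 = [[0, -2, -1]]
Observability matrix O = [C; CA; CA^2] = [[0, -2, -1], [0, 2, 1], [0, -2, -1]]
Expanding along the first row, det(O) = 0·(2·(-1) - 1·(-2)) - (-2)·(0·(-1) - 1·0) + (-1)·(0·(-2) - 2·0) = 0·0 - (-2)·0 + (-1)·0 = 0
Since det(O) = 0, rank(O) < 3 and the system is not completely observable.

0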